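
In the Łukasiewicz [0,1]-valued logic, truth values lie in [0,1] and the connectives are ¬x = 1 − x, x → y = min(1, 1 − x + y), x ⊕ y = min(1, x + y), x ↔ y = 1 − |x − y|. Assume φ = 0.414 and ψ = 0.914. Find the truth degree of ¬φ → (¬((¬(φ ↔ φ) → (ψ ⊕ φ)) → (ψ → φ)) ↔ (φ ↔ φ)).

0.914

¬φ = 1 − 0.414 = 0.586
φ ↔ φ = 1 − |0.414 − 0.414| = 1 − 0.000 = 1.000
¬(φ ↔ φ) = 1 − 1.000 = 0.000
ψ ⊕ φ = min(1, 0.914 + 0.414) = min(1, 1.328) = 1.000
¬(φ ↔ φ) → (ψ ⊕ φ) = min(1, 1 − 0.000 + 1.000) = min(1, 2.000) = 1.000
ψ → φ = min(1, 1 − 0.914 + 0.414) = min(1, 0.500) = 0.500
(¬(φ ↔ φ) → (ψ ⊕ φ)) → (ψ → φ) = min(1, 1 − 1.000 + 0.500) = min(1, 0.500) = 0.500
¬((¬(φ ↔ φ) → (ψ ⊕ φ)) → (ψ → φ)) = 1 − 0.500 = 0.500
¬((¬(φ ↔ φ) → (ψ ⊕ φ)) → (ψ → φ)) ↔ (φ ↔ φ) = 1 − |0.500 − 1.000| = 1 − 0.500 = 0.500
¬φ → (¬((¬(φ ↔ φ) → (ψ ⊕ φ)) → (ψ → φ)) ↔ (φ ↔ φ)) = min(1, 1 − 0.586 + 0.500) = min(1, 0.914) = 0.914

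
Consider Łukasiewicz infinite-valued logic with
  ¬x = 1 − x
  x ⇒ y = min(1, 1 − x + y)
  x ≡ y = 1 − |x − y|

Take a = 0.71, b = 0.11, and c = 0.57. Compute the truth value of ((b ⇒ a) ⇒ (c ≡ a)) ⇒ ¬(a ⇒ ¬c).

b ⇒ a = min(1, 1 − 0.11 + 0.71) = min(1, 1.60) = 1.00
c ≡ a = 1 − |0.57 − 0.71| = 1 − 0.14 = 0.86
(b ⇒ a) ⇒ (c ≡ a) = min(1, 1 − 1.00 + 0.86) = min(1, 0.86) = 0.86
¬c = 1 − 0.57 = 0.43
a ⇒ ¬c = min(1, 1 − 0.71 + 0.43) = min(1, 0.72) = 0.72
¬(a ⇒ ¬c) = 1 − 0.72 = 0.28
((b ⇒ a) ⇒ (c ≡ a)) ⇒ ¬(a ⇒ ¬c) = min(1, 1 − 0.86 + 0.28) = min(1, 0.42) = 0.42

0.42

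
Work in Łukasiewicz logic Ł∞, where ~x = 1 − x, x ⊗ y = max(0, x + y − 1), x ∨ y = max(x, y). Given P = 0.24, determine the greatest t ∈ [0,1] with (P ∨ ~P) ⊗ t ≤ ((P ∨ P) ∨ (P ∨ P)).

~P = 1 − 0.24 = 0.76
P ∨ ~P = max(0.24, 0.76) = 0.76
So the left factor is P ∨ ~P = 0.76.
P ∨ P = max(0.24, 0.24) = 0.24
(P ∨ P) ∨ (P ∨ P) = max(0.24, 0.24) = 0.24
So the right-hand bound is (P ∨ P) ∨ (P ∨ P) = 0.24.
The residuum of the Łukasiewicz t-norm gives the supremum: min(1, 1 − 0.76 + 0.24).
1 − 0.76 + 0.24 = 0.48, so t = min(1, 0.48) = 0.48.
Check: 0.76 ⊗ 0.48 = max(0, 0.24) = 0.24 ≤ 0.24.

0.48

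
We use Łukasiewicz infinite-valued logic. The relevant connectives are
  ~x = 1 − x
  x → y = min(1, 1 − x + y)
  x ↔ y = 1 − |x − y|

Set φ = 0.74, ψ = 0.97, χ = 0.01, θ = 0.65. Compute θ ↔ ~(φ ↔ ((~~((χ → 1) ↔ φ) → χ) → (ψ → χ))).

0.38

χ → 1 = min(1, 1 − 0.01 + 1.00) = min(1, 1.99) = 1.00
(χ → 1) ↔ φ = 1 − |1.00 − 0.74| = 1 − 0.26 = 0.74
~((χ → 1) ↔ φ) = 1 − 0.74 = 0.26
~~((χ → 1) ↔ φ) = 1 − 0.26 = 0.74
~~((χ → 1) ↔ φ) → χ = min(1, 1 − 0.74 + 0.01) = min(1, 0.27) = 0.27
ψ → χ = min(1, 1 − 0.97 + 0.01) = min(1, 0.04) = 0.04
(~~((χ → 1) ↔ φ) → χ) → (ψ → χ) = min(1, 1 − 0.27 + 0.04) = min(1, 0.77) = 0.77
φ ↔ ((~~((χ → 1) ↔ φ) → χ) → (ψ → χ)) = 1 − |0.74 − 0.77| = 1 − 0.03 = 0.97
~(φ ↔ ((~~((χ → 1) ↔ φ) → χ) → (ψ → χ))) = 1 − 0.97 = 0.03
θ ↔ ~(φ ↔ ((~~((χ → 1) ↔ φ) → χ) → (ψ → χ))) = 1 − |0.65 − 0.03| = 1 − 0.62 = 0.38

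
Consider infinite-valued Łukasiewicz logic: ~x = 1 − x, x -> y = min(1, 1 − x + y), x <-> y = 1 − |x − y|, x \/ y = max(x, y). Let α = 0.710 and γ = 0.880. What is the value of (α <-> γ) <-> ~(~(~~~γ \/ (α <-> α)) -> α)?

α <-> γ = 1 − |0.710 − 0.880| = 1 − 0.170 = 0.830
~γ = 1 − 0.880 = 0.120
~~γ = 1 − 0.120 = 0.880
~~~γ = 1 − 0.880 = 0.120
α <-> α = 1 − |0.710 − 0.710| = 1 − 0.000 = 1.000
~~~γ \/ (α <-> α) = max(0.120, 1.000) = 1.000
~(~~~γ \/ (α <-> α)) = 1 − 1.000 = 0.000
~(~~~γ \/ (α <-> α)) -> α = min(1, 1 − 0.000 + 0.710) = min(1, 1.710) = 1.000
~(~(~~~γ \/ (α <-> α)) -> α) = 1 − 1.000 = 0.000
(α <-> γ) <-> ~(~(~~~γ \/ (α <-> α)) -> α) = 1 − |0.830 − 0.000| = 1 − 0.830 = 0.170

0.170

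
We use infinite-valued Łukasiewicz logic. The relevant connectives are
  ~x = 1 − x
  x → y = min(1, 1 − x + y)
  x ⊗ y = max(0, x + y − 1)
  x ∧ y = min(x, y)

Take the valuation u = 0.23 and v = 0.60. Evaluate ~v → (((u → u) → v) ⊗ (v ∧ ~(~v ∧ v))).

0.80

~v = 1 − 0.60 = 0.40
u → u = min(1, 1 − 0.23 + 0.23) = min(1, 1.00) = 1.00
(u → u) → v = min(1, 1 − 1.00 + 0.60) = min(1, 0.60) = 0.60
~v ∧ v = min(0.40, 0.60) = 0.40
~(~v ∧ v) = 1 − 0.40 = 0.60
v ∧ ~(~v ∧ v) = min(0.60, 0.60) = 0.60
((u → u) → v) ⊗ (v ∧ ~(~v ∧ v)) = max(0, 0.60 + 0.60 − 1) = max(0, 0.20) = 0.20
~v → (((u → u) → v) ⊗ (v ∧ ~(~v ∧ v))) = min(1, 1 − 0.40 + 0.20) = min(1, 0.80) = 0.80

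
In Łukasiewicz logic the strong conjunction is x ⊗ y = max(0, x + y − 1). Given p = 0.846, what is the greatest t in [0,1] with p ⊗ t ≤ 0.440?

The residuum of the Łukasiewicz t-norm gives the supremum: min(1, 1 − 0.846 + 0.440).
1 − 0.846 + 0.440 = 0.594, so t = min(1, 0.594) = 0.594.
Check: 0.846 ⊗ 0.594 = max(0, 0.440) = 0.440 ≤ 0.440.

0.594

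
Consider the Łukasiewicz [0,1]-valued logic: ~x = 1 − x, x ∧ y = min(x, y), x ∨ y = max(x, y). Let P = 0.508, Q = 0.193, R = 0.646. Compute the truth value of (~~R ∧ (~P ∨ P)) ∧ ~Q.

~R = 1 − 0.646 = 0.354
~~R = 1 − 0.354 = 0.646
~P = 1 − 0.508 = 0.492
~P ∨ P = max(0.492, 0.508) = 0.508
~~R ∧ (~P ∨ P) = min(0.646, 0.508) = 0.508
~Q = 1 − 0.193 = 0.807
(~~R ∧ (~P ∨ P)) ∧ ~Q = min(0.508, 0.807) = 0.508

0.508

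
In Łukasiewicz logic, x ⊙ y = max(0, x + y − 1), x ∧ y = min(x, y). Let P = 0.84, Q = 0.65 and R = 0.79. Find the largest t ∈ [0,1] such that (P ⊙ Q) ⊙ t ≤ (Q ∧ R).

1.00

P ⊙ Q = max(0, 0.84 + 0.65 − 1) = max(0, 0.49) = 0.49
So the left factor is P ⊙ Q = 0.49.
Q ∧ R = min(0.65, 0.79) = 0.65
So the right-hand bound is Q ∧ R = 0.65.
The residuum of the Łukasiewicz t-norm gives the supremum: min(1, 1 − 0.49 + 0.65).
1 − 0.49 + 0.65 = 1.16, so t = min(1, 1.16) = 1.00.
Check: 0.49 ⊙ 1.00 = max(0, 0.49) = 0.49 ≤ 0.65.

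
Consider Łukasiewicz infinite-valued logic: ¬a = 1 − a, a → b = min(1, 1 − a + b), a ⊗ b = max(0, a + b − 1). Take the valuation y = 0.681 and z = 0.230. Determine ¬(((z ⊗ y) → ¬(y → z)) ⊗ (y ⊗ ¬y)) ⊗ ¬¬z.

z ⊗ y = max(0, 0.230 + 0.681 − 1) = max(0, -0.089) = 0.000
y → z = min(1, 1 − 0.681 + 0.230) = min(1, 0.549) = 0.549
¬(y → z) = 1 − 0.549 = 0.451
(z ⊗ y) → ¬(y → z) = min(1, 1 − 0.000 + 0.451) = min(1, 1.451) = 1.000
¬y = 1 − 0.681 = 0.319
y ⊗ ¬y = max(0, 0.681 + 0.319 − 1) = max(0, 0.000) = 0.000
((z ⊗ y) → ¬(y → z)) ⊗ (y ⊗ ¬y) = max(0, 1.000 + 0.000 − 1) = max(0, 0.000) = 0.000
¬(((z ⊗ y) → ¬(y → z)) ⊗ (y ⊗ ¬y)) = 1 − 0.000 = 1.000
¬z = 1 − 0.230 = 0.770
¬¬z = 1 − 0.770 = 0.230
¬(((z ⊗ y) → ¬(y → z)) ⊗ (y ⊗ ¬y)) ⊗ ¬¬z = max(0, 1.000 + 0.230 − 1) = max(0, 0.230) = 0.230

0.230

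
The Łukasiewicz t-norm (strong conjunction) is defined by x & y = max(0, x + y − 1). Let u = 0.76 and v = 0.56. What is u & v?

u & v = max(0, 0.76 + 0.56 − 1) = max(0, 0.32) = 0.32
For comparison, the Gödel (minimum) t-norm min(x, y) would give 0.56.

0.32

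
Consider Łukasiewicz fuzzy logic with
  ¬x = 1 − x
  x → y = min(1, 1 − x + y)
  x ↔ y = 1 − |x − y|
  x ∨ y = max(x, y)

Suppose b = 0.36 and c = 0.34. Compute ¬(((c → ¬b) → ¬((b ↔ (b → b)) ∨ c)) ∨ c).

0.36

¬b = 1 − 0.36 = 0.64
c → ¬b = min(1, 1 − 0.34 + 0.64) = min(1, 1.30) = 1.00
b → b = min(1, 1 − 0.36 + 0.36) = min(1, 1.00) = 1.00
b ↔ (b → b) = 1 − |0.36 − 1.00| = 1 − 0.64 = 0.36
(b ↔ (b → b)) ∨ c = max(0.36, 0.34) = 0.36
¬((b ↔ (b → b)) ∨ c) = 1 − 0.36 = 0.64
(c → ¬b) → ¬((b ↔ (b → b)) ∨ c) = min(1, 1 − 1.00 + 0.64) = min(1, 0.64) = 0.64
((c → ¬b) → ¬((b ↔ (b → b)) ∨ c)) ∨ c = max(0.64, 0.34) = 0.64
¬(((c → ¬b) → ¬((b ↔ (b → b)) ∨ c)) ∨ c) = 1 − 0.64 = 0.36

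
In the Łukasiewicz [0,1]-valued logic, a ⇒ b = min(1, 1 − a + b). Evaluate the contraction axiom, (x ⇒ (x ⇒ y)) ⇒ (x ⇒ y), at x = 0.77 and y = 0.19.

0.77

x ⇒ y = min(1, 1 − 0.77 + 0.19) = min(1, 0.42) = 0.42
x ⇒ (x ⇒ y) = min(1, 1 − 0.77 + 0.42) = min(1, 0.65) = 0.65
(x ⇒ (x ⇒ y)) ⇒ (x ⇒ y) = min(1, 1 − 0.65 + 0.42) = min(1, 0.77) = 0.77
(The value 0.77 < 1 shows this instance is not satisfied; fails in Ł∞ (the t-norm is not idempotent).)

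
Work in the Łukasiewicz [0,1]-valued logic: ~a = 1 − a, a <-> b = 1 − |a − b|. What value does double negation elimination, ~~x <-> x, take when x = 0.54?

~x = 1 − 0.54 = 0.46
~~x = 1 − 0.46 = 0.54
~~x <-> x = 1 − |0.54 − 0.54| = 1 − 0.00 = 1.00
(As expected: always 1 in Ł∞ since negation is involutive.)

1.00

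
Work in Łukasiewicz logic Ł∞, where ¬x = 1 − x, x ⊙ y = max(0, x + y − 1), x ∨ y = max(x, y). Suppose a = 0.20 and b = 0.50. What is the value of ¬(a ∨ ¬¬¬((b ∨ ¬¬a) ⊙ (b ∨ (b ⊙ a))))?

0.00

¬a = 1 − 0.20 = 0.80
¬¬a = 1 − 0.80 = 0.20
b ∨ ¬¬a = max(0.50, 0.20) = 0.50
b ⊙ a = max(0, 0.50 + 0.20 − 1) = max(0, -0.30) = 0.00
b ∨ (b ⊙ a) = max(0.50, 0.00) = 0.50
(b ∨ ¬¬a) ⊙ (b ∨ (b ⊙ a)) = max(0, 0.50 + 0.50 − 1) = max(0, 0.00) = 0.00
¬((b ∨ ¬¬a) ⊙ (b ∨ (b ⊙ a))) = 1 − 0.00 = 1.00
¬¬((b ∨ ¬¬a) ⊙ (b ∨ (b ⊙ a))) = 1 − 1.00 = 0.00
¬¬¬((b ∨ ¬¬a) ⊙ (b ∨ (b ⊙ a))) = 1 − 0.00 = 1.00
a ∨ ¬¬¬((b ∨ ¬¬a) ⊙ (b ∨ (b ⊙ a))) = max(0.20, 1.00) = 1.00
¬(a ∨ ¬¬¬((b ∨ ¬¬a) ⊙ (b ∨ (b ⊙ a)))) = 1 − 1.00 = 0.00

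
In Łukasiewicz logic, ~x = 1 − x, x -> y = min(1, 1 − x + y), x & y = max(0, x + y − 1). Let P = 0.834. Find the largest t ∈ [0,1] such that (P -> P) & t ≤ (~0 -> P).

0.834

P -> P = min(1, 1 − 0.834 + 0.834) = min(1, 1.000) = 1.000
So the left factor is P -> P = 1.000.
~0 = 1 − 0.000 = 1.000
~0 -> P = min(1, 1 − 1.000 + 0.834) = min(1, 0.834) = 0.834
So the right-hand bound is ~0 -> P = 0.834.
The residuum of the Łukasiewicz t-norm gives the supremum: min(1, 1 − 1.000 + 0.834).
1 − 1.000 + 0.834 = 0.834, so t = min(1, 0.834) = 0.834.
Check: 1.000 & 0.834 = max(0, 0.834) = 0.834 ≤ 0.834.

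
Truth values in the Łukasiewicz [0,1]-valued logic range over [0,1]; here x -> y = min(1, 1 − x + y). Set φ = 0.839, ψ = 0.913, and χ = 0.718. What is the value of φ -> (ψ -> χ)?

0.966

ψ -> χ = min(1, 1 − 0.913 + 0.718) = min(1, 0.805) = 0.805
φ -> (ψ -> χ) = min(1, 1 − 0.839 + 0.805) = min(1, 0.966) = 0.966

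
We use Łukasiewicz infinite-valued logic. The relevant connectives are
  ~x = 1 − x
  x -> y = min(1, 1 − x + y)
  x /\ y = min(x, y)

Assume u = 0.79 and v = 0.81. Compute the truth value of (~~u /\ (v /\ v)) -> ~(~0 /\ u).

~u = 1 − 0.79 = 0.21
~~u = 1 − 0.21 = 0.79
v /\ v = min(0.81, 0.81) = 0.81
~~u /\ (v /\ v) = min(0.79, 0.81) = 0.79
~0 = 1 − 0.00 = 1.00
~0 /\ u = min(1.00, 0.79) = 0.79
~(~0 /\ u) = 1 − 0.79 = 0.21
(~~u /\ (v /\ v)) -> ~(~0 /\ u) = min(1, 1 − 0.79 + 0.21) = min(1, 0.42) = 0.42

0.42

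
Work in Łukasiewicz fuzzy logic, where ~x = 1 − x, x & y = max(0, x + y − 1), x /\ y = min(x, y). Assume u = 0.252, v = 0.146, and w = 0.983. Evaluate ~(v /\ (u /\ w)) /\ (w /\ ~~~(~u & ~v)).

u /\ w = min(0.252, 0.983) = 0.252
v /\ (u /\ w) = min(0.146, 0.252) = 0.146
~(v /\ (u /\ w)) = 1 − 0.146 = 0.854
~u = 1 − 0.252 = 0.748
~v = 1 − 0.146 = 0.854
~u & ~v = max(0, 0.748 + 0.854 − 1) = max(0, 0.602) = 0.602
~(~u & ~v) = 1 − 0.602 = 0.398
~~(~u & ~v) = 1 − 0.398 = 0.602
~~~(~u & ~v) = 1 − 0.602 = 0.398
w /\ ~~~(~u & ~v) = min(0.983, 0.398) = 0.398
~(v /\ (u /\ w)) /\ (w /\ ~~~(~u & ~v)) = min(0.854, 0.398) = 0.398

0.398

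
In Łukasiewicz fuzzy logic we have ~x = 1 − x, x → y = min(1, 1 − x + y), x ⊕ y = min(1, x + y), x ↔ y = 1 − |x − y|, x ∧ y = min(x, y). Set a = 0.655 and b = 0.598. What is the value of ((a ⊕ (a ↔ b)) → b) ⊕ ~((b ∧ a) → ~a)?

a ↔ b = 1 − |0.655 − 0.598| = 1 − 0.057 = 0.943
a ⊕ (a ↔ b) = min(1, 0.655 + 0.943) = min(1, 1.598) = 1.000
(a ⊕ (a ↔ b)) → b = min(1, 1 − 1.000 + 0.598) = min(1, 0.598) = 0.598
b ∧ a = min(0.598, 0.655) = 0.598
~a = 1 − 0.655 = 0.345
(b ∧ a) → ~a = min(1, 1 − 0.598 + 0.345) = min(1, 0.747) = 0.747
~((b ∧ a) → ~a) = 1 − 0.747 = 0.253
((a ⊕ (a ↔ b)) → b) ⊕ ~((b ∧ a) → ~a) = min(1, 0.598 + 0.253) = min(1, 0.851) = 0.851

0.851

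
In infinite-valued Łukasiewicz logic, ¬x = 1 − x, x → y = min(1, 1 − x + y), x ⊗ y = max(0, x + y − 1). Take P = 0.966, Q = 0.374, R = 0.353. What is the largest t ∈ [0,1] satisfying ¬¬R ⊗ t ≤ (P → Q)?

1.000

¬R = 1 − 0.353 = 0.647
¬¬R = 1 − 0.647 = 0.353
So the left factor is ¬¬R = 0.353.
P → Q = min(1, 1 − 0.966 + 0.374) = min(1, 0.408) = 0.408
So the right-hand bound is P → Q = 0.408.
The residuum of the Łukasiewicz t-norm gives the supremum: min(1, 1 − 0.353 + 0.408).
1 − 0.353 + 0.408 = 1.055, so t = min(1, 1.055) = 1.000.
Check: 0.353 ⊗ 1.000 = max(0, 0.353) = 0.353 ≤ 0.408.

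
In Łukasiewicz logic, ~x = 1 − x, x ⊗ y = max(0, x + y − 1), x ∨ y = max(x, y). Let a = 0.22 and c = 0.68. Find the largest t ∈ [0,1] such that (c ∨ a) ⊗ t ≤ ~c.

0.64

c ∨ a = max(0.68, 0.22) = 0.68
So the left factor is c ∨ a = 0.68.
~c = 1 − 0.68 = 0.32
So the right-hand bound is ~c = 0.32.
The residuum of the Łukasiewicz t-norm gives the supremum: min(1, 1 − 0.68 + 0.32).
1 − 0.68 + 0.32 = 0.64, so t = min(1, 0.64) = 0.64.
Check: 0.68 ⊗ 0.64 = max(0, 0.32) = 0.32 ≤ 0.32.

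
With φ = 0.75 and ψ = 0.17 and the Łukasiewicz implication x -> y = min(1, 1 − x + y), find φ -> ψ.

φ -> ψ = min(1, 1 − 0.75 + 0.17) = min(1, 0.42) = 0.42
For comparison, the Gödel implication (1 if x ≤ y else y) would give 0.17.

0.42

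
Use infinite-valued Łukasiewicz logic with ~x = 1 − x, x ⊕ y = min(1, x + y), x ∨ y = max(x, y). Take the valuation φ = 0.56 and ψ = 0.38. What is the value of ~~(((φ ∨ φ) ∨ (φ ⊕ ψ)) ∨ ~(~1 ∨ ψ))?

0.94

φ ∨ φ = max(0.56, 0.56) = 0.56
φ ⊕ ψ = min(1, 0.56 + 0.38) = min(1, 0.94) = 0.94
(φ ∨ φ) ∨ (φ ⊕ ψ) = max(0.56, 0.94) = 0.94
~1 = 1 − 1.00 = 0.00
~1 ∨ ψ = max(0.00, 0.38) = 0.38
~(~1 ∨ ψ) = 1 − 0.38 = 0.62
((φ ∨ φ) ∨ (φ ⊕ ψ)) ∨ ~(~1 ∨ ψ) = max(0.94, 0.62) = 0.94
~(((φ ∨ φ) ∨ (φ ⊕ ψ)) ∨ ~(~1 ∨ ψ)) = 1 − 0.94 = 0.06
~~(((φ ∨ φ) ∨ (φ ⊕ ψ)) ∨ ~(~1 ∨ ψ)) = 1 − 0.06 = 0.94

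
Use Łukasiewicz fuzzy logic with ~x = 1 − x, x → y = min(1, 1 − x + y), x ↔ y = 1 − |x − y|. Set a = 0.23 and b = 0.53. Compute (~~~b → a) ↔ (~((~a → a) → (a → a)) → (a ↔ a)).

~b = 1 − 0.53 = 0.47
~~b = 1 − 0.47 = 0.53
~~~b = 1 − 0.53 = 0.47
~~~b → a = min(1, 1 − 0.47 + 0.23) = min(1, 0.76) = 0.76
~a = 1 − 0.23 = 0.77
~a → a = min(1, 1 − 0.77 + 0.23) = min(1, 0.46) = 0.46
a → a = min(1, 1 − 0.23 + 0.23) = min(1, 1.00) = 1.00
(~a → a) → (a → a) = min(1, 1 − 0.46 + 1.00) = min(1, 1.54) = 1.00
~((~a → a) → (a → a)) = 1 − 1.00 = 0.00
a ↔ a = 1 − |0.23 − 0.23| = 1 − 0.00 = 1.00
~((~a → a) → (a → a)) → (a ↔ a) = min(1, 1 − 0.00 + 1.00) = min(1, 2.00) = 1.00
(~~~b → a) ↔ (~((~a → a) → (a → a)) → (a ↔ a)) = 1 − |0.76 − 1.00| = 1 − 0.24 = 0.76

0.76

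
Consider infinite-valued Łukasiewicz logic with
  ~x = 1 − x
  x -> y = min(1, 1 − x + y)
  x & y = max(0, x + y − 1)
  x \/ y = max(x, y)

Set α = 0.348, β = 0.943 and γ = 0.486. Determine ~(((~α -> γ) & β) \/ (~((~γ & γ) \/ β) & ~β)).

0.223

~α = 1 − 0.348 = 0.652
~α -> γ = min(1, 1 − 0.652 + 0.486) = min(1, 0.834) = 0.834
(~α -> γ) & β = max(0, 0.834 + 0.943 − 1) = max(0, 0.777) = 0.777
~γ = 1 − 0.486 = 0.514
~γ & γ = max(0, 0.514 + 0.486 − 1) = max(0, 0.000) = 0.000
(~γ & γ) \/ β = max(0.000, 0.943) = 0.943
~((~γ & γ) \/ β) = 1 − 0.943 = 0.057
~β = 1 − 0.943 = 0.057
~((~γ & γ) \/ β) & ~β = max(0, 0.057 + 0.057 − 1) = max(0, -0.886) = 0.000
((~α -> γ) & β) \/ (~((~γ & γ) \/ β) & ~β) = max(0.777, 0.000) = 0.777
~(((~α -> γ) & β) \/ (~((~γ & γ) \/ β) & ~β)) = 1 − 0.777 = 0.223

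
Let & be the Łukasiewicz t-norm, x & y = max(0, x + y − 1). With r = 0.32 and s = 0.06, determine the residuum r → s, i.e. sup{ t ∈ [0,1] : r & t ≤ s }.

The residuum of the Łukasiewicz t-norm gives the supremum: min(1, 1 − 0.32 + 0.06).
1 − 0.32 + 0.06 = 0.74, so t = min(1, 0.74) = 0.74.
Check: 0.32 & 0.74 = max(0, 0.06) = 0.06 ≤ 0.06.

0.74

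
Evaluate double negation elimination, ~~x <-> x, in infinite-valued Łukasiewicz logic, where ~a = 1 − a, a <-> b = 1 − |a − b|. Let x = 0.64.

1.00

~x = 1 − 0.64 = 0.36
~~x = 1 − 0.36 = 0.64
~~x <-> x = 1 − |0.64 − 0.64| = 1 − 0.00 = 1.00
(As expected: always 1 in Ł∞ since negation is involutive.)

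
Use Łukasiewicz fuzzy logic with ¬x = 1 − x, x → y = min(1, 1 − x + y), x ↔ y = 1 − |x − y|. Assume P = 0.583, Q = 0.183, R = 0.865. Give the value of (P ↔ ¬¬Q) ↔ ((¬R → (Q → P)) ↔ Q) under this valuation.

0.583

¬Q = 1 − 0.183 = 0.817
¬¬Q = 1 − 0.817 = 0.183
P ↔ ¬¬Q = 1 − |0.583 − 0.183| = 1 − 0.400 = 0.600
¬R = 1 − 0.865 = 0.135
Q → P = min(1, 1 − 0.183 + 0.583) = min(1, 1.400) = 1.000
¬R → (Q → P) = min(1, 1 − 0.135 + 1.000) = min(1, 1.865) = 1.000
(¬R → (Q → P)) ↔ Q = 1 − |1.000 − 0.183| = 1 − 0.817 = 0.183
(P ↔ ¬¬Q) ↔ ((¬R → (Q → P)) ↔ Q) = 1 − |0.600 − 0.183| = 1 − 0.417 = 0.583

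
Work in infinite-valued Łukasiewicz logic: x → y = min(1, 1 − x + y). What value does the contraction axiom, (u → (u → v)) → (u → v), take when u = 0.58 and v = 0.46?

u → v = min(1, 1 − 0.58 + 0.46) = min(1, 0.88) = 0.88
u → (u → v) = min(1, 1 − 0.58 + 0.88) = min(1, 1.30) = 1.00
(u → (u → v)) → (u → v) = min(1, 1 − 1.00 + 0.88) = min(1, 0.88) = 0.88
(The value 0.88 < 1 shows this instance is not satisfied; fails in Ł∞ (the t-norm is not idempotent).)

0.88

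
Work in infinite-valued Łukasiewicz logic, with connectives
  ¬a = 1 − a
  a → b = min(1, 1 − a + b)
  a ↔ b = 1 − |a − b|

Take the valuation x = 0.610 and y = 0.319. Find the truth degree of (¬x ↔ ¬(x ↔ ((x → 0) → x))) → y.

¬x = 1 − 0.610 = 0.390
x → 0 = min(1, 1 − 0.610 + 0.000) = min(1, 0.390) = 0.390
(x → 0) → x = min(1, 1 − 0.390 + 0.610) = min(1, 1.220) = 1.000
x ↔ ((x → 0) → x) = 1 − |0.610 − 1.000| = 1 − 0.390 = 0.610
¬(x ↔ ((x → 0) → x)) = 1 − 0.610 = 0.390
¬x ↔ ¬(x ↔ ((x → 0) → x)) = 1 − |0.390 − 0.390| = 1 − 0.000 = 1.000
(¬x ↔ ¬(x ↔ ((x → 0) → x))) → y = min(1, 1 − 1.000 + 0.319) = min(1, 0.319) = 0.319

0.319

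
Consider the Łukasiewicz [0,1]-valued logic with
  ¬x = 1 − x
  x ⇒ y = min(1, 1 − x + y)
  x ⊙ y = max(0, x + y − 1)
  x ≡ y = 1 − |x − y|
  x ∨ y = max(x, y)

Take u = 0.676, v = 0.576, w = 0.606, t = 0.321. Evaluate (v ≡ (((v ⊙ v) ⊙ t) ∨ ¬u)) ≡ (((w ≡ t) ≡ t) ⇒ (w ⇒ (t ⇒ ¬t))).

v ⊙ v = max(0, 0.576 + 0.576 − 1) = max(0, 0.152) = 0.152
(v ⊙ v) ⊙ t = max(0, 0.152 + 0.321 − 1) = max(0, -0.527) = 0.000
¬u = 1 − 0.676 = 0.324
((v ⊙ v) ⊙ t) ∨ ¬u = max(0.000, 0.324) = 0.324
v ≡ (((v ⊙ v) ⊙ t) ∨ ¬u) = 1 − |0.576 − 0.324| = 1 − 0.252 = 0.748
w ≡ t = 1 − |0.606 − 0.321| = 1 − 0.285 = 0.715
(w ≡ t) ≡ t = 1 − |0.715 − 0.321| = 1 − 0.394 = 0.606
¬t = 1 − 0.321 = 0.679
t ⇒ ¬t = min(1, 1 − 0.321 + 0.679) = min(1, 1.358) = 1.000
w ⇒ (t ⇒ ¬t) = min(1, 1 − 0.606 + 1.000) = min(1, 1.394) = 1.000
((w ≡ t) ≡ t) ⇒ (w ⇒ (t ⇒ ¬t)) = min(1, 1 − 0.606 + 1.000) = min(1, 1.394) = 1.000
(v ≡ (((v ⊙ v) ⊙ t) ∨ ¬u)) ≡ (((w ≡ t) ≡ t) ⇒ (w ⇒ (t ⇒ ¬t))) = 1 − |0.748 − 1.000| = 1 − 0.252 = 0.748

0.748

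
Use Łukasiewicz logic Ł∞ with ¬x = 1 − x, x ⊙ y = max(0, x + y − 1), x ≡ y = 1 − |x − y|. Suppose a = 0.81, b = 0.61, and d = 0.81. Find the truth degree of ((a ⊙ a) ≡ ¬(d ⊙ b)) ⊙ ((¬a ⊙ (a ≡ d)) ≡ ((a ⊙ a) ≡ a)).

0.34

a ⊙ a = max(0, 0.81 + 0.81 − 1) = max(0, 0.62) = 0.62
d ⊙ b = max(0, 0.81 + 0.61 − 1) = max(0, 0.42) = 0.42
¬(d ⊙ b) = 1 − 0.42 = 0.58
(a ⊙ a) ≡ ¬(d ⊙ b) = 1 − |0.62 − 0.58| = 1 − 0.04 = 0.96
¬a = 1 − 0.81 = 0.19
a ≡ d = 1 − |0.81 − 0.81| = 1 − 0.00 = 1.00
¬a ⊙ (a ≡ d) = max(0, 0.19 + 1.00 − 1) = max(0, 0.19) = 0.19
(a ⊙ a) ≡ a = 1 − |0.62 − 0.81| = 1 − 0.19 = 0.81
(¬a ⊙ (a ≡ d)) ≡ ((a ⊙ a) ≡ a) = 1 − |0.19 − 0.81| = 1 − 0.62 = 0.38
((a ⊙ a) ≡ ¬(d ⊙ b)) ⊙ ((¬a ⊙ (a ≡ d)) ≡ ((a ⊙ a) ≡ a)) = max(0, 0.96 + 0.38 − 1) = max(0, 0.34) = 0.34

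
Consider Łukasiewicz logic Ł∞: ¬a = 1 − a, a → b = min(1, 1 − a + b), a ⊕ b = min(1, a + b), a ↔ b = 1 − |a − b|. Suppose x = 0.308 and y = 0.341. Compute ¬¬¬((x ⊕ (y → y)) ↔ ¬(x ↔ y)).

y → y = min(1, 1 − 0.341 + 0.341) = min(1, 1.000) = 1.000
x ⊕ (y → y) = min(1, 0.308 + 1.000) = min(1, 1.308) = 1.000
x ↔ y = 1 − |0.308 − 0.341| = 1 − 0.033 = 0.967
¬(x ↔ y) = 1 − 0.967 = 0.033
(x ⊕ (y → y)) ↔ ¬(x ↔ y) = 1 − |1.000 − 0.033| = 1 − 0.967 = 0.033
¬((x ⊕ (y → y)) ↔ ¬(x ↔ y)) = 1 − 0.033 = 0.967
¬¬((x ⊕ (y → y)) ↔ ¬(x ↔ y)) = 1 − 0.967 = 0.033
¬¬¬((x ⊕ (y → y)) ↔ ¬(x ↔ y)) = 1 − 0.033 = 0.967

0.967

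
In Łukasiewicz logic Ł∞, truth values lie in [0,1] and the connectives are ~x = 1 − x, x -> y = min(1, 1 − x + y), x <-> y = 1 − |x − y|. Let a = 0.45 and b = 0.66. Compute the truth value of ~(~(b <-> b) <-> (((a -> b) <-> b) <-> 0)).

b <-> b = 1 − |0.66 − 0.66| = 1 − 0.00 = 1.00
~(b <-> b) = 1 − 1.00 = 0.00
a -> b = min(1, 1 − 0.45 + 0.66) = min(1, 1.21) = 1.00
(a -> b) <-> b = 1 − |1.00 − 0.66| = 1 − 0.34 = 0.66
((a -> b) <-> b) <-> 0 = 1 − |0.66 − 0.00| = 1 − 0.66 = 0.34
~(b <-> b) <-> (((a -> b) <-> b) <-> 0) = 1 − |0.00 − 0.34| = 1 − 0.34 = 0.66
~(~(b <-> b) <-> (((a -> b) <-> b) <-> 0)) = 1 − 0.66 = 0.34

0.34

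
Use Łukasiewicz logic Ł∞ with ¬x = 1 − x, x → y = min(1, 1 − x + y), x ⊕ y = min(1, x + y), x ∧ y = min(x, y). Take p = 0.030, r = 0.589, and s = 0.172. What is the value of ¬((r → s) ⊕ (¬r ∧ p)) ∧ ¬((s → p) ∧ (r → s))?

0.387

r → s = min(1, 1 − 0.589 + 0.172) = min(1, 0.583) = 0.583
¬r = 1 − 0.589 = 0.411
¬r ∧ p = min(0.411, 0.030) = 0.030
(r → s) ⊕ (¬r ∧ p) = min(1, 0.583 + 0.030) = min(1, 0.613) = 0.613
¬((r → s) ⊕ (¬r ∧ p)) = 1 − 0.613 = 0.387
s → p = min(1, 1 − 0.172 + 0.030) = min(1, 0.858) = 0.858
(s → p) ∧ (r → s) = min(0.858, 0.583) = 0.583
¬((s → p) ∧ (r → s)) = 1 − 0.583 = 0.417
¬((r → s) ⊕ (¬r ∧ p)) ∧ ¬((s → p) ∧ (r → s)) = min(0.387, 0.417) = 0.387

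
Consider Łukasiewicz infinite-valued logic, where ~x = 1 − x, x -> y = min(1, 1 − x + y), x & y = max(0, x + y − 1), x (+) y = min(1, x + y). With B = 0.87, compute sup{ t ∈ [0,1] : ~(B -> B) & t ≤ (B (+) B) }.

B -> B = min(1, 1 − 0.87 + 0.87) = min(1, 1.00) = 1.00
~(B -> B) = 1 − 1.00 = 0.00
So the left factor is ~(B -> B) = 0.00.
B (+) B = min(1, 0.87 + 0.87) = min(1, 1.74) = 1.00
So the right-hand bound is B (+) B = 1.00.
The residuum of the Łukasiewicz t-norm gives the supremum: min(1, 1 − 0.00 + 1.00).
1 − 0.00 + 1.00 = 2.00, so t = min(1, 2.00) = 1.00.
Check: 0.00 & 1.00 = max(0, 0.00) = 0.00 ≤ 1.00.

1.00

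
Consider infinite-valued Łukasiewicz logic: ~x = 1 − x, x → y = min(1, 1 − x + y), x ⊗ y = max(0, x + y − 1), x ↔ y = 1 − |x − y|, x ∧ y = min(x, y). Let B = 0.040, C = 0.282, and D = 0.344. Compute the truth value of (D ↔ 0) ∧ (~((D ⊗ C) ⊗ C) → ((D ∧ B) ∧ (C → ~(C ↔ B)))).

D ↔ 0 = 1 − |0.344 − 0.000| = 1 − 0.344 = 0.656
D ⊗ C = max(0, 0.344 + 0.282 − 1) = max(0, -0.374) = 0.000
(D ⊗ C) ⊗ C = max(0, 0.000 + 0.282 − 1) = max(0, -0.718) = 0.000
~((D ⊗ C) ⊗ C) = 1 − 0.000 = 1.000
D ∧ B = min(0.344, 0.040) = 0.040
C ↔ B = 1 − |0.282 − 0.040| = 1 − 0.242 = 0.758
~(C ↔ B) = 1 − 0.758 = 0.242
C → ~(C ↔ B) = min(1, 1 − 0.282 + 0.242) = min(1, 0.960) = 0.960
(D ∧ B) ∧ (C → ~(C ↔ B)) = min(0.040, 0.960) = 0.040
~((D ⊗ C) ⊗ C) → ((D ∧ B) ∧ (C → ~(C ↔ B))) = min(1, 1 − 1.000 + 0.040) = min(1, 0.040) = 0.040
(D ↔ 0) ∧ (~((D ⊗ C) ⊗ C) → ((D ∧ B) ∧ (C → ~(C ↔ B)))) = min(0.656, 0.040) = 0.040

0.040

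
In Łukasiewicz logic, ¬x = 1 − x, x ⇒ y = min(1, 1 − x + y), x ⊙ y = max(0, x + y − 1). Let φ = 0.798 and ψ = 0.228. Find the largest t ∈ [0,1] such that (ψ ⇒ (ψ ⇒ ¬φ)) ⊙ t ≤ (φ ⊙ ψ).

¬φ = 1 − 0.798 = 0.202
ψ ⇒ ¬φ = min(1, 1 − 0.228 + 0.202) = min(1, 0.974) = 0.974
ψ ⇒ (ψ ⇒ ¬φ) = min(1, 1 − 0.228 + 0.974) = min(1, 1.746) = 1.000
So the left factor is ψ ⇒ (ψ ⇒ ¬φ) = 1.000.
φ ⊙ ψ = max(0, 0.798 + 0.228 − 1) = max(0, 0.026) = 0.026
So the right-hand bound is φ ⊙ ψ = 0.026.
The residuum of the Łukasiewicz t-norm gives the supremum: min(1, 1 − 1.000 + 0.026).
1 − 1.000 + 0.026 = 0.026, so t = min(1, 0.026) = 0.026.
Check: 1.000 ⊙ 0.026 = max(0, 0.026) = 0.026 ≤ 0.026.

0.026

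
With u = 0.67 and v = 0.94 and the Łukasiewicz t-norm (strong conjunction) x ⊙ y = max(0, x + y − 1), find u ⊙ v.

0.61

u ⊙ v = max(0, 0.67 + 0.94 − 1) = max(0, 0.61) = 0.61
For comparison, the Gödel (minimum) t-norm min(x, y) would give 0.67.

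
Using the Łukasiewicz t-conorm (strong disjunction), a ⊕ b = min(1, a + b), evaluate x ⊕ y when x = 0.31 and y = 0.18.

0.49

x ⊕ y = min(1, 0.31 + 0.18) = min(1, 0.49) = 0.49
For comparison, the Gödel t-conorm max(a, b) would give 0.31.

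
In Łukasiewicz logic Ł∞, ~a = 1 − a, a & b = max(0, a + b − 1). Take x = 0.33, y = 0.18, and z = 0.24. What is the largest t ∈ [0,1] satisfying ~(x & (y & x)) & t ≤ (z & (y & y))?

y & x = max(0, 0.18 + 0.33 − 1) = max(0, -0.49) = 0.00
x & (y & x) = max(0, 0.33 + 0.00 − 1) = max(0, -0.67) = 0.00
~(x & (y & x)) = 1 − 0.00 = 1.00
So the left factor is ~(x & (y & x)) = 1.00.
y & y = max(0, 0.18 + 0.18 − 1) = max(0, -0.64) = 0.00
z & (y & y) = max(0, 0.24 + 0.00 − 1) = max(0, -0.76) = 0.00
So the right-hand bound is z & (y & y) = 0.00.
The residuum of the Łukasiewicz t-norm gives the supremum: min(1, 1 − 1.00 + 0.00).
1 − 1.00 + 0.00 = 0.00, so t = min(1, 0.00) = 0.00.
Check: 1.00 & 0.00 = max(0, 0.00) = 0.00 ≤ 0.00.

0.00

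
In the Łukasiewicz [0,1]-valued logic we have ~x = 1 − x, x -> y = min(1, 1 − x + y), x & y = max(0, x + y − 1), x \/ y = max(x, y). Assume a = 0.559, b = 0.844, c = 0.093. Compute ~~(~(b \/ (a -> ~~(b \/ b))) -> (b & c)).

1.000

b \/ b = max(0.844, 0.844) = 0.844
~(b \/ b) = 1 − 0.844 = 0.156
~~(b \/ b) = 1 − 0.156 = 0.844
a -> ~~(b \/ b) = min(1, 1 − 0.559 + 0.844) = min(1, 1.285) = 1.000
b \/ (a -> ~~(b \/ b)) = max(0.844, 1.000) = 1.000
~(b \/ (a -> ~~(b \/ b))) = 1 − 1.000 = 0.000
b & c = max(0, 0.844 + 0.093 − 1) = max(0, -0.063) = 0.000
~(b \/ (a -> ~~(b \/ b))) -> (b & c) = min(1, 1 − 0.000 + 0.000) = min(1, 1.000) = 1.000
~(~(b \/ (a -> ~~(b \/ b))) -> (b & c)) = 1 − 1.000 = 0.000
~~(~(b \/ (a -> ~~(b \/ b))) -> (b & c)) = 1 − 0.000 = 1.000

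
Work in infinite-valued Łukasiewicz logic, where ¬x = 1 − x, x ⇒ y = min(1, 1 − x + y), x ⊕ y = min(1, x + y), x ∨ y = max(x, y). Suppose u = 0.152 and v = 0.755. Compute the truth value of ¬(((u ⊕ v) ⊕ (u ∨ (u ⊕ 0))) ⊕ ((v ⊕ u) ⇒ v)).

u ⊕ v = min(1, 0.152 + 0.755) = min(1, 0.907) = 0.907
u ⊕ 0 = min(1, 0.152 + 0.000) = min(1, 0.152) = 0.152
u ∨ (u ⊕ 0) = max(0.152, 0.152) = 0.152
(u ⊕ v) ⊕ (u ∨ (u ⊕ 0)) = min(1, 0.907 + 0.152) = min(1, 1.059) = 1.000
v ⊕ u = min(1, 0.755 + 0.152) = min(1, 0.907) = 0.907
(v ⊕ u) ⇒ v = min(1, 1 − 0.907 + 0.755) = min(1, 0.848) = 0.848
((u ⊕ v) ⊕ (u ∨ (u ⊕ 0))) ⊕ ((v ⊕ u) ⇒ v) = min(1, 1.000 + 0.848) = min(1, 1.848) = 1.000
¬(((u ⊕ v) ⊕ (u ∨ (u ⊕ 0))) ⊕ ((v ⊕ u) ⇒ v)) = 1 − 1.000 = 0.000

0.000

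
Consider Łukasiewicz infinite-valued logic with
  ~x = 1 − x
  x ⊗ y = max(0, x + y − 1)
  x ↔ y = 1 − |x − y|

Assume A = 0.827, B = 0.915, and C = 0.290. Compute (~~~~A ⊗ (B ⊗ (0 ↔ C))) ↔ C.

~A = 1 − 0.827 = 0.173
~~A = 1 − 0.173 = 0.827
~~~A = 1 − 0.827 = 0.173
~~~~A = 1 − 0.173 = 0.827
0 ↔ C = 1 − |0.000 − 0.290| = 1 − 0.290 = 0.710
B ⊗ (0 ↔ C) = max(0, 0.915 + 0.710 − 1) = max(0, 0.625) = 0.625
~~~~A ⊗ (B ⊗ (0 ↔ C)) = max(0, 0.827 + 0.625 − 1) = max(0, 0.452) = 0.452
(~~~~A ⊗ (B ⊗ (0 ↔ C))) ↔ C = 1 − |0.452 − 0.290| = 1 − 0.162 = 0.838

0.838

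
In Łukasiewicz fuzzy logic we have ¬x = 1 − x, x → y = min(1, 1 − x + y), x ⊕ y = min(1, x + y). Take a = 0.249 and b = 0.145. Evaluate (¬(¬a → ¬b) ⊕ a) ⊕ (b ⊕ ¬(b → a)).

¬a = 1 − 0.249 = 0.751
¬b = 1 − 0.145 = 0.855
¬a → ¬b = min(1, 1 − 0.751 + 0.855) = min(1, 1.104) = 1.000
¬(¬a → ¬b) = 1 − 1.000 = 0.000
¬(¬a → ¬b) ⊕ a = min(1, 0.000 + 0.249) = min(1, 0.249) = 0.249
b → a = min(1, 1 − 0.145 + 0.249) = min(1, 1.104) = 1.000
¬(b → a) = 1 − 1.000 = 0.000
b ⊕ ¬(b → a) = min(1, 0.145 + 0.000) = min(1, 0.145) = 0.145
(¬(¬a → ¬b) ⊕ a) ⊕ (b ⊕ ¬(b → a)) = min(1, 0.249 + 0.145) = min(1, 0.394) = 0.394

0.394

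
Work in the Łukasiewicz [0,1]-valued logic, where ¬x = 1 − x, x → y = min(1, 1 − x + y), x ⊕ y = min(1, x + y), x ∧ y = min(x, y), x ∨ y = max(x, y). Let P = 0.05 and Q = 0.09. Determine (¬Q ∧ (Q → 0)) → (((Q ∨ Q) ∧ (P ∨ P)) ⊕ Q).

0.23

¬Q = 1 − 0.09 = 0.91
Q → 0 = min(1, 1 − 0.09 + 0.00) = min(1, 0.91) = 0.91
¬Q ∧ (Q → 0) = min(0.91, 0.91) = 0.91
Q ∨ Q = max(0.09, 0.09) = 0.09
P ∨ P = max(0.05, 0.05) = 0.05
(Q ∨ Q) ∧ (P ∨ P) = min(0.09, 0.05) = 0.05
((Q ∨ Q) ∧ (P ∨ P)) ⊕ Q = min(1, 0.05 + 0.09) = min(1, 0.14) = 0.14
(¬Q ∧ (Q → 0)) → (((Q ∨ Q) ∧ (P ∨ P)) ⊕ Q) = min(1, 1 − 0.91 + 0.14) = min(1, 0.23) = 0.23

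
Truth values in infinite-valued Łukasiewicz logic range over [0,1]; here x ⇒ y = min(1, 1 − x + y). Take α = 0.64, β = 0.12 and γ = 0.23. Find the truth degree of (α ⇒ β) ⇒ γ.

α ⇒ β = min(1, 1 − 0.64 + 0.12) = min(1, 0.48) = 0.48
(α ⇒ β) ⇒ γ = min(1, 1 − 0.48 + 0.23) = min(1, 0.75) = 0.75

0.75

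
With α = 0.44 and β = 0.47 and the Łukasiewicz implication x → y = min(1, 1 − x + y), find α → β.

1.00

α → β = min(1, 1 − 0.44 + 0.47) = min(1, 1.03) = 1.00
For comparison, the Gödel implication (1 if x ≤ y else y) would give 1.00.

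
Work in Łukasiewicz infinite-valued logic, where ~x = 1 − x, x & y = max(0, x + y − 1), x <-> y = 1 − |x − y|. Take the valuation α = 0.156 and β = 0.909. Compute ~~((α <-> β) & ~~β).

0.156

α <-> β = 1 − |0.156 − 0.909| = 1 − 0.753 = 0.247
~β = 1 − 0.909 = 0.091
~~β = 1 − 0.091 = 0.909
(α <-> β) & ~~β = max(0, 0.247 + 0.909 − 1) = max(0, 0.156) = 0.156
~((α <-> β) & ~~β) = 1 − 0.156 = 0.844
~~((α <-> β) & ~~β) = 1 − 0.844 = 0.156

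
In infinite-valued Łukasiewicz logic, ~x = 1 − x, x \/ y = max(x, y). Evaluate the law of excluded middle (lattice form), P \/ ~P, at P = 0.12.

~P = 1 − 0.12 = 0.88
P \/ ~P = max(0.12, 0.88) = 0.88
(The value 0.88 < 1 shows this instance is not satisfied; not a Ł∞-tautology — its value is max(a, 1−a).)

0.88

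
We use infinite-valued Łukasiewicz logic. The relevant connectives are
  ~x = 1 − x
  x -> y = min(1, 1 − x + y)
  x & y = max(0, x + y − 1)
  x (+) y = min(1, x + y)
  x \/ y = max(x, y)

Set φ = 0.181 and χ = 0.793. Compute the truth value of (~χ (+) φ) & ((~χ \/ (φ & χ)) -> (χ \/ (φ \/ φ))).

~χ = 1 − 0.793 = 0.207
~χ (+) φ = min(1, 0.207 + 0.181) = min(1, 0.388) = 0.388
φ & χ = max(0, 0.181 + 0.793 − 1) = max(0, -0.026) = 0.000
~χ \/ (φ & χ) = max(0.207, 0.000) = 0.207
φ \/ φ = max(0.181, 0.181) = 0.181
χ \/ (φ \/ φ) = max(0.793, 0.181) = 0.793
(~χ \/ (φ & χ)) -> (χ \/ (φ \/ φ)) = min(1, 1 − 0.207 + 0.793) = min(1, 1.586) = 1.000
(~χ (+) φ) & ((~χ \/ (φ & χ)) -> (χ \/ (φ \/ φ))) = max(0, 0.388 + 1.000 − 1) = max(0, 0.388) = 0.388

0.388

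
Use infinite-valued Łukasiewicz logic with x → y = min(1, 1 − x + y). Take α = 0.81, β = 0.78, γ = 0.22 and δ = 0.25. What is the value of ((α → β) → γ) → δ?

α → β = min(1, 1 − 0.81 + 0.78) = min(1, 0.97) = 0.97
(α → β) → γ = min(1, 1 − 0.97 + 0.22) = min(1, 0.25) = 0.25
((α → β) → γ) → δ = min(1, 1 − 0.25 + 0.25) = min(1, 1.00) = 1.00

1.00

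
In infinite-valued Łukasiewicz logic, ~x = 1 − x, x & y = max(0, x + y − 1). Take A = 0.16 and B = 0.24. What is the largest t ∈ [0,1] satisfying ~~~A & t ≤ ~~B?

~A = 1 − 0.16 = 0.84
~~A = 1 − 0.84 = 0.16
~~~A = 1 − 0.16 = 0.84
So the left factor is ~~~A = 0.84.
~B = 1 − 0.24 = 0.76
~~B = 1 − 0.76 = 0.24
So the right-hand bound is ~~B = 0.24.
The residuum of the Łukasiewicz t-norm gives the supremum: min(1, 1 − 0.84 + 0.24).
1 − 0.84 + 0.24 = 0.40, so t = min(1, 0.40) = 0.40.
Check: 0.84 & 0.40 = max(0, 0.24) = 0.24 ≤ 0.24.

0.40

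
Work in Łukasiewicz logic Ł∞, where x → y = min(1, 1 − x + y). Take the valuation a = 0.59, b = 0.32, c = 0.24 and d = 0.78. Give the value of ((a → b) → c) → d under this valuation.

a → b = min(1, 1 − 0.59 + 0.32) = min(1, 0.73) = 0.73
(a → b) → c = min(1, 1 − 0.73 + 0.24) = min(1, 0.51) = 0.51
((a → b) → c) → d = min(1, 1 − 0.51 + 0.78) = min(1, 1.27) = 1.00

1.00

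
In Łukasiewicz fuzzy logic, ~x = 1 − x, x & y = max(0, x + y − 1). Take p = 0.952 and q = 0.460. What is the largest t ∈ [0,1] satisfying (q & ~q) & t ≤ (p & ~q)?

~q = 1 − 0.460 = 0.540
q & ~q = max(0, 0.460 + 0.540 − 1) = max(0, 0.000) = 0.000
So the left factor is q & ~q = 0.000.
p & ~q = max(0, 0.952 + 0.540 − 1) = max(0, 0.492) = 0.492
So the right-hand bound is p & ~q = 0.492.
The residuum of the Łukasiewicz t-norm gives the supremum: min(1, 1 − 0.000 + 0.492).
1 − 0.000 + 0.492 = 1.492, so t = min(1, 1.492) = 1.000.
Check: 0.000 & 1.000 = max(0, 0.000) = 0.000 ≤ 0.492.

1.000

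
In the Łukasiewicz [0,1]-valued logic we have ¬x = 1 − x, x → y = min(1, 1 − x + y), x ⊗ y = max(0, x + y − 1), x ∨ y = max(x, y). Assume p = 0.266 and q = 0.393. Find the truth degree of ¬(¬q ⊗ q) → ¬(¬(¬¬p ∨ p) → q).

0.341

¬q = 1 − 0.393 = 0.607
¬q ⊗ q = max(0, 0.607 + 0.393 − 1) = max(0, 0.000) = 0.000
¬(¬q ⊗ q) = 1 − 0.000 = 1.000
¬p = 1 − 0.266 = 0.734
¬¬p = 1 − 0.734 = 0.266
¬¬p ∨ p = max(0.266, 0.266) = 0.266
¬(¬¬p ∨ p) = 1 − 0.266 = 0.734
¬(¬¬p ∨ p) → q = min(1, 1 − 0.734 + 0.393) = min(1, 0.659) = 0.659
¬(¬(¬¬p ∨ p) → q) = 1 − 0.659 = 0.341
¬(¬q ⊗ q) → ¬(¬(¬¬p ∨ p) → q) = min(1, 1 − 1.000 + 0.341) = min(1, 0.341) = 0.341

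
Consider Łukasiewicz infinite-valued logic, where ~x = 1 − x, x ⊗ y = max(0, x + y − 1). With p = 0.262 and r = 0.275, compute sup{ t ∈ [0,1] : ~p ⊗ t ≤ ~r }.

~p = 1 − 0.262 = 0.738
So the left factor is ~p = 0.738.
~r = 1 − 0.275 = 0.725
So the right-hand bound is ~r = 0.725.
The residuum of the Łukasiewicz t-norm gives the supremum: min(1, 1 − 0.738 + 0.725).
1 − 0.738 + 0.725 = 0.987, so t = min(1, 0.987) = 0.987.
Check: 0.738 ⊗ 0.987 = max(0, 0.725) = 0.725 ≤ 0.725.

0.987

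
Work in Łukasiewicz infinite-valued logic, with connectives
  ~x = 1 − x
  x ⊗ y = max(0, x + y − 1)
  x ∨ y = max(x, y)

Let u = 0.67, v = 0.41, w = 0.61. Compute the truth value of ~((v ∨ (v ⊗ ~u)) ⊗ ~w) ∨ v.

1.00

~u = 1 − 0.67 = 0.33
v ⊗ ~u = max(0, 0.41 + 0.33 − 1) = max(0, -0.26) = 0.00
v ∨ (v ⊗ ~u) = max(0.41, 0.00) = 0.41
~w = 1 − 0.61 = 0.39
(v ∨ (v ⊗ ~u)) ⊗ ~w = max(0, 0.41 + 0.39 − 1) = max(0, -0.20) = 0.00
~((v ∨ (v ⊗ ~u)) ⊗ ~w) = 1 − 0.00 = 1.00
~((v ∨ (v ⊗ ~u)) ⊗ ~w) ∨ v = max(1.00, 0.41) = 1.00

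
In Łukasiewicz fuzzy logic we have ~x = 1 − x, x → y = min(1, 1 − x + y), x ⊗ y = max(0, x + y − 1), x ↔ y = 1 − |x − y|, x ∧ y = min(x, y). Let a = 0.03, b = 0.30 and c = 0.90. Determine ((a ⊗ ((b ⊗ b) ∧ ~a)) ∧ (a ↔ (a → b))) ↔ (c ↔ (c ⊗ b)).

0.70

b ⊗ b = max(0, 0.30 + 0.30 − 1) = max(0, -0.40) = 0.00
~a = 1 − 0.03 = 0.97
(b ⊗ b) ∧ ~a = min(0.00, 0.97) = 0.00
a ⊗ ((b ⊗ b) ∧ ~a) = max(0, 0.03 + 0.00 − 1) = max(0, -0.97) = 0.00
a → b = min(1, 1 − 0.03 + 0.30) = min(1, 1.27) = 1.00
a ↔ (a → b) = 1 − |0.03 − 1.00| = 1 − 0.97 = 0.03
(a ⊗ ((b ⊗ b) ∧ ~a)) ∧ (a ↔ (a → b)) = min(0.00, 0.03) = 0.00
c ⊗ b = max(0, 0.90 + 0.30 − 1) = max(0, 0.20) = 0.20
c ↔ (c ⊗ b) = 1 − |0.90 − 0.20| = 1 − 0.70 = 0.30
((a ⊗ ((b ⊗ b) ∧ ~a)) ∧ (a ↔ (a → b))) ↔ (c ↔ (c ⊗ b)) = 1 − |0.00 − 0.30| = 1 − 0.30 = 0.70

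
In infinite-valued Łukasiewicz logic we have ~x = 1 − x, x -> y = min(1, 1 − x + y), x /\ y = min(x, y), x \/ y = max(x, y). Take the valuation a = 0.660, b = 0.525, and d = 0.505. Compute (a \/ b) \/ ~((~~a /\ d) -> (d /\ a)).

a \/ b = max(0.660, 0.525) = 0.660
~a = 1 − 0.660 = 0.340
~~a = 1 − 0.340 = 0.660
~~a /\ d = min(0.660, 0.505) = 0.505
d /\ a = min(0.505, 0.660) = 0.505
(~~a /\ d) -> (d /\ a) = min(1, 1 − 0.505 + 0.505) = min(1, 1.000) = 1.000
~((~~a /\ d) -> (d /\ a)) = 1 − 1.000 = 0.000
(a \/ b) \/ ~((~~a /\ d) -> (d /\ a)) = max(0.660, 0.000) = 0.660

0.660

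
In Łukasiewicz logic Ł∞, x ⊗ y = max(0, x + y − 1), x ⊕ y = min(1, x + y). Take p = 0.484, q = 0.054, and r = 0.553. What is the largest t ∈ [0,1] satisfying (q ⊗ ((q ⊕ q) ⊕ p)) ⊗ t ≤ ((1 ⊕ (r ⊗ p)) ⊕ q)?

1.000

q ⊕ q = min(1, 0.054 + 0.054) = min(1, 0.108) = 0.108
(q ⊕ q) ⊕ p = min(1, 0.108 + 0.484) = min(1, 0.592) = 0.592
q ⊗ ((q ⊕ q) ⊕ p) = max(0, 0.054 + 0.592 − 1) = max(0, -0.354) = 0.000
So the left factor is q ⊗ ((q ⊕ q) ⊕ p) = 0.000.
r ⊗ p = max(0, 0.553 + 0.484 − 1) = max(0, 0.037) = 0.037
1 ⊕ (r ⊗ p) = min(1, 1.000 + 0.037) = min(1, 1.037) = 1.000
(1 ⊕ (r ⊗ p)) ⊕ q = min(1, 1.000 + 0.054) = min(1, 1.054) = 1.000
So the right-hand bound is (1 ⊕ (r ⊗ p)) ⊕ q = 1.000.
The residuum of the Łukasiewicz t-norm gives the supremum: min(1, 1 − 0.000 + 1.000).
1 − 0.000 + 1.000 = 2.000, so t = min(1, 2.000) = 1.000.
Check: 0.000 ⊗ 1.000 = max(0, 0.000) = 0.000 ≤ 1.000.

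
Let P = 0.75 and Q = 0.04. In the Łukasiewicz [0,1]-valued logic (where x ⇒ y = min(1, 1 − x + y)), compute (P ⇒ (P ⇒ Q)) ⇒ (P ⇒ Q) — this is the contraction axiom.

P ⇒ Q = min(1, 1 − 0.75 + 0.04) = min(1, 0.29) = 0.29
P ⇒ (P ⇒ Q) = min(1, 1 − 0.75 + 0.29) = min(1, 0.54) = 0.54
(P ⇒ (P ⇒ Q)) ⇒ (P ⇒ Q) = min(1, 1 − 0.54 + 0.29) = min(1, 0.75) = 0.75
(The value 0.75 < 1 shows this instance is not satisfied; fails in Ł∞ (the t-norm is not idempotent).)

0.75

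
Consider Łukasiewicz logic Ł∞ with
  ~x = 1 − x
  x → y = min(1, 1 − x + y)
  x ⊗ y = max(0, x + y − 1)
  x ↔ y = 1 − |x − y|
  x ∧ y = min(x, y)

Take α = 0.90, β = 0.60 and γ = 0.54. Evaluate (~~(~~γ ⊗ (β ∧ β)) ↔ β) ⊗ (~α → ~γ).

~γ = 1 − 0.54 = 0.46
~~γ = 1 − 0.46 = 0.54
β ∧ β = min(0.60, 0.60) = 0.60
~~γ ⊗ (β ∧ β) = max(0, 0.54 + 0.60 − 1) = max(0, 0.14) = 0.14
~(~~γ ⊗ (β ∧ β)) = 1 − 0.14 = 0.86
~~(~~γ ⊗ (β ∧ β)) = 1 − 0.86 = 0.14
~~(~~γ ⊗ (β ∧ β)) ↔ β = 1 − |0.14 − 0.60| = 1 − 0.46 = 0.54
~α = 1 − 0.90 = 0.10
~α → ~γ = min(1, 1 − 0.10 + 0.46) = min(1, 1.36) = 1.00
(~~(~~γ ⊗ (β ∧ β)) ↔ β) ⊗ (~α → ~γ) = max(0, 0.54 + 1.00 − 1) = max(0, 0.54) = 0.54

0.54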